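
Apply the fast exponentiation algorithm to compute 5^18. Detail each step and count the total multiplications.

Computing 5^18 by squaring (build up from 5^1; each line after the first costs one multiplication):

5^1 = 5
5^2 = (5^1)^2 = 5^2 = 25
5^4 = (5^2)^2 = 25^2 = 625
5^8 = (5^4)^2 = 625^2 = 390625
5^9 = 5 * 5^8 = 5 * 390625 = 1953125
5^18 = (5^9)^2 = 1953125^2 = 3814697265625

Result: 3814697265625
Multiplications needed: 5 (5 lines after 5^1)

5^18 = 3814697265625. Using exponentiation by squaring, this requires 5 multiplications. The key idea: if the exponent is even, square the half-power; if odd, multiply by the base once.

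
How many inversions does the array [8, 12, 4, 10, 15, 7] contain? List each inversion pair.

Finding inversions in [8, 12, 4, 10, 15, 7]:

(0, 2): arr[0]=8 > arr[2]=4
(0, 5): arr[0]=8 > arr[5]=7
(1, 2): arr[1]=12 > arr[2]=4
(1, 3): arr[1]=12 > arr[3]=10
(1, 5): arr[1]=12 > arr[5]=7
(3, 5): arr[3]=10 > arr[5]=7
(4, 5): arr[4]=15 > arr[5]=7

Total inversions: 7

The array has 7 inversion(s): (0,2), (0,5), (1,2), (1,3), (1,5), (3,5), (4,5). Each pair (i,j) satisfies i < j and arr[i] > arr[j].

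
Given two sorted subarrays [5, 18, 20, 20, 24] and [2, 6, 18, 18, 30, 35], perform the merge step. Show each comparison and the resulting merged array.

Merging process:

Compare 5 vs 2: take 2 from right. Merged: [2]
Compare 5 vs 6: take 5 from left. Merged: [2, 5]
Compare 18 vs 6: take 6 from right. Merged: [2, 5, 6]
Compare 18 vs 18: take 18 from left. Merged: [2, 5, 6, 18]
Compare 20 vs 18: take 18 from right. Merged: [2, 5, 6, 18, 18]
Compare 20 vs 18: take 18 from right. Merged: [2, 5, 6, 18, 18, 18]
Compare 20 vs 30: take 20 from left. Merged: [2, 5, 6, 18, 18, 18, 20]
Compare 20 vs 30: take 20 from left. Merged: [2, 5, 6, 18, 18, 18, 20, 20]
Compare 24 vs 30: take 24 from left. Merged: [2, 5, 6, 18, 18, 18, 20, 20, 24]
Append remaining from right: [30, 35]. Merged: [2, 5, 6, 18, 18, 18, 20, 20, 24, 30, 35]

Final merged array: [2, 5, 6, 18, 18, 18, 20, 20, 24, 30, 35]
Total comparisons: 9

The merged array is [2, 5, 6, 18, 18, 18, 20, 20, 24, 30, 35], requiring 9 comparisons. The merge step runs in O(n) time where n is the total number of elements.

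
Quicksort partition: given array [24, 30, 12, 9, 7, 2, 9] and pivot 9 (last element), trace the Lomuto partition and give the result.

Lomuto partition with pivot = 9:

Initial array: [24, 30, 12, 9, 7, 2, 9]

arr[0]=24 > 9: no swap
arr[1]=30 > 9: no swap
arr[2]=12 > 9: no swap
arr[3]=9 <= 9: swap with position 0, array becomes [9, 30, 12, 24, 7, 2, 9]
arr[4]=7 <= 9: swap with position 1, array becomes [9, 7, 12, 24, 30, 2, 9]
arr[5]=2 <= 9: swap with position 2, array becomes [9, 7, 2, 24, 30, 12, 9]

Place pivot at position 3: [9, 7, 2, 9, 30, 12, 24]
Pivot position: 3

After partitioning with pivot 9, the array becomes [9, 7, 2, 9, 30, 12, 24]. The pivot is placed at index 3. All elements to the left of the pivot are <= 9, and all elements to the right are > 9.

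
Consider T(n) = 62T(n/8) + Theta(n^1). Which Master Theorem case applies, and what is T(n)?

Master Theorem for T(n) = 62T(n/8) + O(n^1):

a = 62, b = 8, c = 1
log_b(a) = log_8(62) = 1.9847

Case 1: c = 1 < log_8(62) = 1.9847
T(n) = O(n^(log_8 62))

For T(n) = 62T(n/8) + O(n^1): log_8(62) = 1.9847. This is Case 1 of the Master Theorem (c < log_b(a), work dominated by leaves), giving O(n^(log_8 62)).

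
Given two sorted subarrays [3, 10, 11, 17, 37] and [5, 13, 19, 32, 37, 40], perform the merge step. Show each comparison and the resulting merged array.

Merging process:

Compare 3 vs 5: take 3 from left. Merged: [3]
Compare 10 vs 5: take 5 from right. Merged: [3, 5]
Compare 10 vs 13: take 10 from left. Merged: [3, 5, 10]
Compare 11 vs 13: take 11 from left. Merged: [3, 5, 10, 11]
Compare 17 vs 13: take 13 from right. Merged: [3, 5, 10, 11, 13]
Compare 17 vs 19: take 17 from left. Merged: [3, 5, 10, 11, 13, 17]
Compare 37 vs 19: take 19 from right. Merged: [3, 5, 10, 11, 13, 17, 19]
Compare 37 vs 32: take 32 from right. Merged: [3, 5, 10, 11, 13, 17, 19, 32]
Compare 37 vs 37: take 37 from left. Merged: [3, 5, 10, 11, 13, 17, 19, 32, 37]
Append remaining from right: [37, 40]. Merged: [3, 5, 10, 11, 13, 17, 19, 32, 37, 37, 40]

Final merged array: [3, 5, 10, 11, 13, 17, 19, 32, 37, 37, 40]
Total comparisons: 9

The merged array is [3, 5, 10, 11, 13, 17, 19, 32, 37, 37, 40], requiring 9 comparisons. The merge step runs in O(n) time where n is the total number of elements.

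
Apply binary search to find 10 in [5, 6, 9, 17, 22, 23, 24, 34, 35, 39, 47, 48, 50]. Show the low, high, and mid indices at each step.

Binary search for 10 in [5, 6, 9, 17, 22, 23, 24, 34, 35, 39, 47, 48, 50]:

lo=0, hi=12, mid=6, arr[mid]=24 -> 24 > 10, search left half
lo=0, hi=5, mid=2, arr[mid]=9 -> 9 < 10, search right half
lo=3, hi=5, mid=4, arr[mid]=22 -> 22 > 10, search left half
lo=3, hi=3, mid=3, arr[mid]=17 -> 17 > 10, search left half
lo=3 > hi=2, target 10 not found

Binary search determines that 10 is not in the array after 4 comparisons. The search space was exhausted without finding the target.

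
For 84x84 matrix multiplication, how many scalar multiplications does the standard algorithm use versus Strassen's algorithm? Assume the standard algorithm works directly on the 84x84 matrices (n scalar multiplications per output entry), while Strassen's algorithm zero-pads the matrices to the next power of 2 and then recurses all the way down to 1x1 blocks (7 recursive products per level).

Matrix multiplication for 84x84 matrices:

Strassen's algorithm requires power-of-2 dimensions. Pad 84x84 to 128x128 (next power of 2).

Standard algorithm: 84^3 = 592704 multiplications
Strassen's algorithm: 7^(log2(128)) = 7^7 = 823543 multiplications
Difference: 592704 - 823543 = -230839 (Strassen uses MORE here due to padding overhead — for small or just-over-power-of-2 n, padding can outweigh the per-level savings)

Standard: 592704 multiplications (84^3). Strassen: 823543 multiplications (7^7, after padding to 128x128). Strassen reduces 8 recursive multiplications to 7 at each level.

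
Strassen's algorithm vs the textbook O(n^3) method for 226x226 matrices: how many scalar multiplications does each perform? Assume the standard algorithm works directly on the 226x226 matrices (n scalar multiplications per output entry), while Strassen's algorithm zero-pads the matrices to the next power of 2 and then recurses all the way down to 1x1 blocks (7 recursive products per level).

Matrix multiplication for 226x226 matrices:

Strassen's algorithm requires power-of-2 dimensions. Pad 226x226 to 256x256 (next power of 2).

Standard algorithm: 226^3 = 11543176 multiplications
Strassen's algorithm: 7^(log2(256)) = 7^8 = 5764801 multiplications
Savings: 11543176 - 5764801 = 5778375 multiplications

Standard: 11543176 multiplications (226^3). Strassen: 5764801 multiplications (7^8, after padding to 256x256). Strassen reduces 8 recursive multiplications to 7 at each level.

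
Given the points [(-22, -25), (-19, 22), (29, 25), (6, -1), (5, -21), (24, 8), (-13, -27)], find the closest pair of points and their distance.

Computing all pairwise distances among 7 points:

d((-22, -25), (-19, 22)) = 47.0956
d((-22, -25), (29, 25)) = 71.4213
d((-22, -25), (6, -1)) = 36.8782
d((-22, -25), (5, -21)) = 27.2947
d((-22, -25), (24, 8)) = 56.6127
d((-22, -25), (-13, -27)) = 9.2195 <-- minimum
d((-19, 22), (29, 25)) = 48.0937
d((-19, 22), (6, -1)) = 33.9706
d((-19, 22), (5, -21)) = 49.2443
d((-19, 22), (24, 8)) = 45.2217
d((-19, 22), (-13, -27)) = 49.366
d((29, 25), (6, -1)) = 34.7131
d((29, 25), (5, -21)) = 51.8845
d((29, 25), (24, 8)) = 17.72
d((29, 25), (-13, -27)) = 66.8431
d((6, -1), (5, -21)) = 20.025
d((6, -1), (24, 8)) = 20.1246
d((6, -1), (-13, -27)) = 32.2025
d((5, -21), (24, 8)) = 34.6699
d((5, -21), (-13, -27)) = 18.9737
d((24, 8), (-13, -27)) = 50.9313

Closest pair: (-22, -25) and (-13, -27) with distance 9.2195

The closest pair is (-22, -25) and (-13, -27) with Euclidean distance 9.2195. For 7 points, brute-force pairwise comparison is shown above. For large n, the divide-and-conquer algorithm (sort by x, recurse on halves, check the dividing strip) achieves O(n log n).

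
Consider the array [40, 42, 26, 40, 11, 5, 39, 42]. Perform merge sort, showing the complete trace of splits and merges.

Merge sort trace:

Split: [40, 42, 26, 40, 11, 5, 39, 42] -> [40, 42, 26, 40] and [11, 5, 39, 42]
  Split: [40, 42, 26, 40] -> [40, 42] and [26, 40]
    Split: [40, 42] -> [40] and [42]
    Merge: [40] + [42] -> [40, 42]
    Split: [26, 40] -> [26] and [40]
    Merge: [26] + [40] -> [26, 40]
  Merge: [40, 42] + [26, 40] -> [26, 40, 40, 42]
  Split: [11, 5, 39, 42] -> [11, 5] and [39, 42]
    Split: [11, 5] -> [11] and [5]
    Merge: [11] + [5] -> [5, 11]
    Split: [39, 42] -> [39] and [42]
    Merge: [39] + [42] -> [39, 42]
  Merge: [5, 11] + [39, 42] -> [5, 11, 39, 42]
Merge: [26, 40, 40, 42] + [5, 11, 39, 42] -> [5, 11, 26, 39, 40, 40, 42, 42]

Final sorted array: [5, 11, 26, 39, 40, 40, 42, 42]

The merge sort proceeds by recursively splitting the array and merging sorted halves.
After all merges, the sorted array is [5, 11, 26, 39, 40, 40, 42, 42].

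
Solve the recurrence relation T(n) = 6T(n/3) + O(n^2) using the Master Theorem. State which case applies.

Master Theorem for T(n) = 6T(n/3) + O(n^2):

a = 6, b = 3, c = 2
log_b(a) = log_3(6) = 1.6309

Case 3: c = 2 > log_3(6) = 1.6309
T(n) = O(n^2) = O(n^2)

For T(n) = 6T(n/3) + O(n^2): log_3(6) = 1.6309. This is Case 3 of the Master Theorem (c > log_b(a), work dominated by root), giving O(n^2).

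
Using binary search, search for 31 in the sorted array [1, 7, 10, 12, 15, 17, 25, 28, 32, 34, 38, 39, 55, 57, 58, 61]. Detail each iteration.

Binary search for 31 in [1, 7, 10, 12, 15, 17, 25, 28, 32, 34, 38, 39, 55, 57, 58, 61]:

lo=0, hi=15, mid=7, arr[mid]=28 -> 28 < 31, search right half
lo=8, hi=15, mid=11, arr[mid]=39 -> 39 > 31, search left half
lo=8, hi=10, mid=9, arr[mid]=34 -> 34 > 31, search left half
lo=8, hi=8, mid=8, arr[mid]=32 -> 32 > 31, search left half
lo=8 > hi=7, target 31 not found

Binary search determines that 31 is not in the array after 4 comparisons. The search space was exhausted without finding the target.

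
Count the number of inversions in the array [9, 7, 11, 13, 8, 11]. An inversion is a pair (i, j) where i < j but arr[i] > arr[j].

Finding inversions in [9, 7, 11, 13, 8, 11]:

(0, 1): arr[0]=9 > arr[1]=7
(0, 4): arr[0]=9 > arr[4]=8
(2, 4): arr[2]=11 > arr[4]=8
(3, 4): arr[3]=13 > arr[4]=8
(3, 5): arr[3]=13 > arr[5]=11

Total inversions: 5

The array has 5 inversion(s): (0,1), (0,4), (2,4), (3,4), (3,5). Each pair (i,j) satisfies i < j and arr[i] > arr[j].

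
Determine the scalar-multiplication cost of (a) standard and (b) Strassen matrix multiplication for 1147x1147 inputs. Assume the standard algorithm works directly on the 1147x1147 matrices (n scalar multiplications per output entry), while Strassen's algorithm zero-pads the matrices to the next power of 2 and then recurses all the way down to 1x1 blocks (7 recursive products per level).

Matrix multiplication for 1147x1147 matrices:

Strassen's algorithm requires power-of-2 dimensions. Pad 1147x1147 to 2048x2048 (next power of 2).

Standard algorithm: 1147^3 = 1509003523 multiplications
Strassen's algorithm: 7^(log2(2048)) = 7^11 = 1977326743 multiplications
Difference: 1509003523 - 1977326743 = -468323220 (Strassen uses MORE here due to padding overhead — for small or just-over-power-of-2 n, padding can outweigh the per-level savings)

Standard: 1509003523 multiplications (1147^3). Strassen: 1977326743 multiplications (7^11, after padding to 2048x2048). Strassen reduces 8 recursive multiplications to 7 at each level.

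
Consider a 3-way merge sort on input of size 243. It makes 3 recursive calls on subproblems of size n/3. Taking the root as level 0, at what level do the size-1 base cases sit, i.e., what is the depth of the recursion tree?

For divide and conquer with division factor 3:

Problem sizes at each level:
Level 0: 243
Level 1: 81
Level 2: 27
Level 3: 9
Level 4: 3
Level 5: 1

The root is level 0 and the size-1 base case is level 5 (the tree spans levels 0 through 5, i.e. 6 levels counting the root), so the depth is the number of divisions: log_3(243) = 5

The recursion tree depth is log_3(243) = 5. At each level, the problem size is divided by 3, so it takes 5 divisions to reduce to a base case of size 1. The algorithm makes 3 recursive calls at each level.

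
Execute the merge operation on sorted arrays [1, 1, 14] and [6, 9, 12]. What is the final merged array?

Merging process:

Compare 1 vs 6: take 1 from left. Merged: [1]
Compare 1 vs 6: take 1 from left. Merged: [1, 1]
Compare 14 vs 6: take 6 from right. Merged: [1, 1, 6]
Compare 14 vs 9: take 9 from right. Merged: [1, 1, 6, 9]
Compare 14 vs 12: take 12 from right. Merged: [1, 1, 6, 9, 12]
Append remaining from left: [14]. Merged: [1, 1, 6, 9, 12, 14]

Final merged array: [1, 1, 6, 9, 12, 14]
Total comparisons: 5

The merged array is [1, 1, 6, 9, 12, 14], requiring 5 comparisons. The merge step runs in O(n) time where n is the total number of elements.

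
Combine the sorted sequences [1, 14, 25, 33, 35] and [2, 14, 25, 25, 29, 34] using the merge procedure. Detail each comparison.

Merging process:

Compare 1 vs 2: take 1 from left. Merged: [1]
Compare 14 vs 2: take 2 from right. Merged: [1, 2]
Compare 14 vs 14: take 14 from left. Merged: [1, 2, 14]
Compare 25 vs 14: take 14 from right. Merged: [1, 2, 14, 14]
Compare 25 vs 25: take 25 from left. Merged: [1, 2, 14, 14, 25]
Compare 33 vs 25: take 25 from right. Merged: [1, 2, 14, 14, 25, 25]
Compare 33 vs 25: take 25 from right. Merged: [1, 2, 14, 14, 25, 25, 25]
Compare 33 vs 29: take 29 from right. Merged: [1, 2, 14, 14, 25, 25, 25, 29]
Compare 33 vs 34: take 33 from left. Merged: [1, 2, 14, 14, 25, 25, 25, 29, 33]
Compare 35 vs 34: take 34 from right. Merged: [1, 2, 14, 14, 25, 25, 25, 29, 33, 34]
Append remaining from left: [35]. Merged: [1, 2, 14, 14, 25, 25, 25, 29, 33, 34, 35]

Final merged array: [1, 2, 14, 14, 25, 25, 25, 29, 33, 34, 35]
Total comparisons: 10

The merged array is [1, 2, 14, 14, 25, 25, 25, 29, 33, 34, 35], requiring 10 comparisons. The merge step runs in O(n) time where n is the total number of elements.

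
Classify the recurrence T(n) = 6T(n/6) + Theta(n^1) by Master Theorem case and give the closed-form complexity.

Master Theorem for T(n) = 6T(n/6) + O(n^1):

a = 6, b = 6, c = 1
log_b(a) = log_6(6) = 1.0000

Case 2: c = 1 = log_6(6) = 1.0000
T(n) = O(n^1 log n) = O(n log n)

For T(n) = 6T(n/6) + O(n^1): log_6(6) = 1.0000. This is Case 2 of the Master Theorem (c = log_b(a), equal work at all levels), giving O(n log n).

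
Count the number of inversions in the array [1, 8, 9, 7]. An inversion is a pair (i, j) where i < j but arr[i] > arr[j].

Finding inversions in [1, 8, 9, 7]:

(1, 3): arr[1]=8 > arr[3]=7
(2, 3): arr[2]=9 > arr[3]=7

Total inversions: 2

The array has 2 inversion(s): (1,3), (2,3). Each pair (i,j) satisfies i < j and arr[i] > arr[j].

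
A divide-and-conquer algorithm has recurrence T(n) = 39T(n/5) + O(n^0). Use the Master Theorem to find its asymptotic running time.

Master Theorem for T(n) = 39T(n/5) + O(n^0):

a = 39, b = 5, c = 0
log_b(a) = log_5(39) = 2.2763

Case 1: c = 0 < log_5(39) = 2.2763
T(n) = O(n^(log_5 39))

For T(n) = 39T(n/5) + O(n^0): log_5(39) = 2.2763. This is Case 1 of the Master Theorem (c < log_b(a), work dominated by leaves), giving O(n^(log_5 39)).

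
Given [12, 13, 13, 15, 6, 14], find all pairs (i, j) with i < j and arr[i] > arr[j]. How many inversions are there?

Finding inversions in [12, 13, 13, 15, 6, 14]:

(0, 4): arr[0]=12 > arr[4]=6
(1, 4): arr[1]=13 > arr[4]=6
(2, 4): arr[2]=13 > arr[4]=6
(3, 4): arr[3]=15 > arr[4]=6
(3, 5): arr[3]=15 > arr[5]=14

Total inversions: 5

The array has 5 inversion(s): (0,4), (1,4), (2,4), (3,4), (3,5). Each pair (i,j) satisfies i < j and arr[i] > arr[j].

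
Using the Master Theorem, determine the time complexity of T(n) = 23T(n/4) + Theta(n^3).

Master Theorem for T(n) = 23T(n/4) + O(n^3):

a = 23, b = 4, c = 3
log_b(a) = log_4(23) = 2.2618

Case 3: c = 3 > log_4(23) = 2.2618
T(n) = O(n^3) = O(n^3)

For T(n) = 23T(n/4) + O(n^3): log_4(23) = 2.2618. This is Case 3 of the Master Theorem (c > log_b(a), work dominated by root), giving O(n^3).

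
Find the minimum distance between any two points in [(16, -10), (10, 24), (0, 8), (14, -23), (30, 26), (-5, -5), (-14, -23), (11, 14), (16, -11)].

Computing all pairwise distances among 9 points:

d((16, -10), (10, 24)) = 34.5254
d((16, -10), (0, 8)) = 24.0832
d((16, -10), (14, -23)) = 13.1529
d((16, -10), (30, 26)) = 38.6264
d((16, -10), (-5, -5)) = 21.587
d((16, -10), (-14, -23)) = 32.6956
d((16, -10), (11, 14)) = 24.5153
d((16, -10), (16, -11)) = 1.0 <-- minimum
d((10, 24), (0, 8)) = 18.868
d((10, 24), (14, -23)) = 47.1699
d((10, 24), (30, 26)) = 20.0998
d((10, 24), (-5, -5)) = 32.6497
d((10, 24), (-14, -23)) = 52.7731
d((10, 24), (11, 14)) = 10.0499
d((10, 24), (16, -11)) = 35.5106
d((0, 8), (14, -23)) = 34.0147
d((0, 8), (30, 26)) = 34.9857
d((0, 8), (-5, -5)) = 13.9284
d((0, 8), (-14, -23)) = 34.0147
d((0, 8), (11, 14)) = 12.53
d((0, 8), (16, -11)) = 24.8395
d((14, -23), (30, 26)) = 51.5461
d((14, -23), (-5, -5)) = 26.1725
d((14, -23), (-14, -23)) = 28.0
d((14, -23), (11, 14)) = 37.1214
d((14, -23), (16, -11)) = 12.1655
d((30, 26), (-5, -5)) = 46.7547
d((30, 26), (-14, -23)) = 65.8559
d((30, 26), (11, 14)) = 22.4722
d((30, 26), (16, -11)) = 39.5601
d((-5, -5), (-14, -23)) = 20.1246
d((-5, -5), (11, 14)) = 24.8395
d((-5, -5), (16, -11)) = 21.8403
d((-14, -23), (11, 14)) = 44.6542
d((-14, -23), (16, -11)) = 32.311
d((11, 14), (16, -11)) = 25.4951

Closest pair: (16, -10) and (16, -11) with distance 1.0

The closest pair is (16, -10) and (16, -11) with Euclidean distance 1.0. For 9 points, brute-force pairwise comparison is shown above. For large n, the divide-and-conquer algorithm (sort by x, recurse on halves, check the dividing strip) achieves O(n log n).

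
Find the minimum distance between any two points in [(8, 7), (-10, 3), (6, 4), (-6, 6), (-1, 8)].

Computing all pairwise distances among 5 points:

d((8, 7), (-10, 3)) = 18.4391
d((8, 7), (6, 4)) = 3.6056 <-- minimum
d((8, 7), (-6, 6)) = 14.0357
d((8, 7), (-1, 8)) = 9.0554
d((-10, 3), (6, 4)) = 16.0312
d((-10, 3), (-6, 6)) = 5.0
d((-10, 3), (-1, 8)) = 10.2956
d((6, 4), (-6, 6)) = 12.1655
d((6, 4), (-1, 8)) = 8.0623
d((-6, 6), (-1, 8)) = 5.3852

Closest pair: (8, 7) and (6, 4) with distance 3.6056

The closest pair is (8, 7) and (6, 4) with Euclidean distance 3.6056. For 5 points, brute-force pairwise comparison is shown above. For large n, the divide-and-conquer algorithm (sort by x, recurse on halves, check the dividing strip) achieves O(n log n).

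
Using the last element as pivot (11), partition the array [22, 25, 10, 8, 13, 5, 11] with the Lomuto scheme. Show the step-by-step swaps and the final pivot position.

Lomuto partition with pivot = 11:

Initial array: [22, 25, 10, 8, 13, 5, 11]

arr[0]=22 > 11: no swap
arr[1]=25 > 11: no swap
arr[2]=10 <= 11: swap with position 0, array becomes [10, 25, 22, 8, 13, 5, 11]
arr[3]=8 <= 11: swap with position 1, array becomes [10, 8, 22, 25, 13, 5, 11]
arr[4]=13 > 11: no swap
arr[5]=5 <= 11: swap with position 2, array becomes [10, 8, 5, 25, 13, 22, 11]

Place pivot at position 3: [10, 8, 5, 11, 13, 22, 25]
Pivot position: 3

After partitioning with pivot 11, the array becomes [10, 8, 5, 11, 13, 22, 25]. The pivot is placed at index 3. All elements to the left of the pivot are <= 11, and all elements to the right are > 11.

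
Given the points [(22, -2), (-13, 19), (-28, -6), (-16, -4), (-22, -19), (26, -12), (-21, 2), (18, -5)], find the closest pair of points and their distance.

Computing all pairwise distances among 8 points:

d((22, -2), (-13, 19)) = 40.8167
d((22, -2), (-28, -6)) = 50.1597
d((22, -2), (-16, -4)) = 38.0526
d((22, -2), (-22, -19)) = 47.1699
d((22, -2), (26, -12)) = 10.7703
d((22, -2), (-21, 2)) = 43.1856
d((22, -2), (18, -5)) = 5.0 <-- minimum
d((-13, 19), (-28, -6)) = 29.1548
d((-13, 19), (-16, -4)) = 23.1948
d((-13, 19), (-22, -19)) = 39.0512
d((-13, 19), (26, -12)) = 49.8197
d((-13, 19), (-21, 2)) = 18.7883
d((-13, 19), (18, -5)) = 39.2046
d((-28, -6), (-16, -4)) = 12.1655
d((-28, -6), (-22, -19)) = 14.3178
d((-28, -6), (26, -12)) = 54.3323
d((-28, -6), (-21, 2)) = 10.6301
d((-28, -6), (18, -5)) = 46.0109
d((-16, -4), (-22, -19)) = 16.1555
d((-16, -4), (26, -12)) = 42.7551
d((-16, -4), (-21, 2)) = 7.8102
d((-16, -4), (18, -5)) = 34.0147
d((-22, -19), (26, -12)) = 48.5077
d((-22, -19), (-21, 2)) = 21.0238
d((-22, -19), (18, -5)) = 42.3792
d((26, -12), (-21, 2)) = 49.0408
d((26, -12), (18, -5)) = 10.6301
d((-21, 2), (18, -5)) = 39.6232

Closest pair: (22, -2) and (18, -5) with distance 5.0

The closest pair is (22, -2) and (18, -5) with Euclidean distance 5.0. For 8 points, brute-force pairwise comparison is shown above. For large n, the divide-and-conquer algorithm (sort by x, recurse on halves, check the dividing strip) achieves O(n log n).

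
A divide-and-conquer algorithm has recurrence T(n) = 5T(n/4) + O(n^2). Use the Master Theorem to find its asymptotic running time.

Master Theorem for T(n) = 5T(n/4) + O(n^2):

a = 5, b = 4, c = 2
log_b(a) = log_4(5) = 1.1610

Case 3: c = 2 > log_4(5) = 1.1610
T(n) = O(n^2) = O(n^2)

For T(n) = 5T(n/4) + O(n^2): log_4(5) = 1.1610. This is Case 3 of the Master Theorem (c > log_b(a), work dominated by root), giving O(n^2).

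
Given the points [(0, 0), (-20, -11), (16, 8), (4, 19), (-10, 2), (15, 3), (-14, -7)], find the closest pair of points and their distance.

Computing all pairwise distances among 7 points:

d((0, 0), (-20, -11)) = 22.8254
d((0, 0), (16, 8)) = 17.8885
d((0, 0), (4, 19)) = 19.4165
d((0, 0), (-10, 2)) = 10.198
d((0, 0), (15, 3)) = 15.2971
d((0, 0), (-14, -7)) = 15.6525
d((-20, -11), (16, 8)) = 40.7063
d((-20, -11), (4, 19)) = 38.4187
d((-20, -11), (-10, 2)) = 16.4012
d((-20, -11), (15, 3)) = 37.6962
d((-20, -11), (-14, -7)) = 7.2111
d((16, 8), (4, 19)) = 16.2788
d((16, 8), (-10, 2)) = 26.6833
d((16, 8), (15, 3)) = 5.099 <-- minimum
d((16, 8), (-14, -7)) = 33.541
d((4, 19), (-10, 2)) = 22.0227
d((4, 19), (15, 3)) = 19.4165
d((4, 19), (-14, -7)) = 31.6228
d((-10, 2), (15, 3)) = 25.02
d((-10, 2), (-14, -7)) = 9.8489
d((15, 3), (-14, -7)) = 30.6757

Closest pair: (16, 8) and (15, 3) with distance 5.099

The closest pair is (16, 8) and (15, 3) with Euclidean distance 5.099. For 7 points, brute-force pairwise comparison is shown above. For large n, the divide-and-conquer algorithm (sort by x, recurse on halves, check the dividing strip) achieves O(n log n).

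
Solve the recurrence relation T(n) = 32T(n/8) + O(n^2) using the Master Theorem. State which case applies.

Master Theorem for T(n) = 32T(n/8) + O(n^2):

a = 32, b = 8, c = 2
log_b(a) = log_8(32) = 1.6667

Case 3: c = 2 > log_8(32) = 1.6667
T(n) = O(n^2) = O(n^2)

For T(n) = 32T(n/8) + O(n^2): log_8(32) = 1.6667. This is Case 3 of the Master Theorem (c > log_b(a), work dominated by root), giving O(n^2).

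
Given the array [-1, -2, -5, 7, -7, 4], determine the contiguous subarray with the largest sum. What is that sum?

Using Kadane's algorithm on [-1, -2, -5, 7, -7, 4]:

Scanning through the array:
Position 1 (value -2): max_ending_here = -2, max_so_far = -1
Position 2 (value -5): max_ending_here = -5, max_so_far = -1
Position 3 (value 7): max_ending_here = 7, max_so_far = 7
Position 4 (value -7): max_ending_here = 0, max_so_far = 7
Position 5 (value 4): max_ending_here = 4, max_so_far = 7

Maximum subarray: [7]
Maximum sum: 7

The maximum subarray is [7] with sum 7. This subarray runs from index 3 to index 3.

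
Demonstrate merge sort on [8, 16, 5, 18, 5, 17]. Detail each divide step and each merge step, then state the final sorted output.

Merge sort trace:

Split: [8, 16, 5, 18, 5, 17] -> [8, 16, 5] and [18, 5, 17]
  Split: [8, 16, 5] -> [8] and [16, 5]
    Split: [16, 5] -> [16] and [5]
    Merge: [16] + [5] -> [5, 16]
  Merge: [8] + [5, 16] -> [5, 8, 16]
  Split: [18, 5, 17] -> [18] and [5, 17]
    Split: [5, 17] -> [5] and [17]
    Merge: [5] + [17] -> [5, 17]
  Merge: [18] + [5, 17] -> [5, 17, 18]
Merge: [5, 8, 16] + [5, 17, 18] -> [5, 5, 8, 16, 17, 18]

Final sorted array: [5, 5, 8, 16, 17, 18]

The merge sort proceeds by recursively splitting the array and merging sorted halves.
After all merges, the sorted array is [5, 5, 8, 16, 17, 18].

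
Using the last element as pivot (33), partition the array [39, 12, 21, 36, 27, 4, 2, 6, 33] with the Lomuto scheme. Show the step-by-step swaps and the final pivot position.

Lomuto partition with pivot = 33:

Initial array: [39, 12, 21, 36, 27, 4, 2, 6, 33]

arr[0]=39 > 33: no swap
arr[1]=12 <= 33: swap with position 0, array becomes [12, 39, 21, 36, 27, 4, 2, 6, 33]
arr[2]=21 <= 33: swap with position 1, array becomes [12, 21, 39, 36, 27, 4, 2, 6, 33]
arr[3]=36 > 33: no swap
arr[4]=27 <= 33: swap with position 2, array becomes [12, 21, 27, 36, 39, 4, 2, 6, 33]
arr[5]=4 <= 33: swap with position 3, array becomes [12, 21, 27, 4, 39, 36, 2, 6, 33]
arr[6]=2 <= 33: swap with position 4, array becomes [12, 21, 27, 4, 2, 36, 39, 6, 33]
arr[7]=6 <= 33: swap with position 5, array becomes [12, 21, 27, 4, 2, 6, 39, 36, 33]

Place pivot at position 6: [12, 21, 27, 4, 2, 6, 33, 36, 39]
Pivot position: 6

After partitioning with pivot 33, the array becomes [12, 21, 27, 4, 2, 6, 33, 36, 39]. The pivot is placed at index 6. All elements to the left of the pivot are <= 33, and all elements to the right are > 33.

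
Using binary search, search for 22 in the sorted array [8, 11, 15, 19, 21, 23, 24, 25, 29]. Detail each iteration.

Binary search for 22 in [8, 11, 15, 19, 21, 23, 24, 25, 29]:

lo=0, hi=8, mid=4, arr[mid]=21 -> 21 < 22, search right half
lo=5, hi=8, mid=6, arr[mid]=24 -> 24 > 22, search left half
lo=5, hi=5, mid=5, arr[mid]=23 -> 23 > 22, search left half
lo=5 > hi=4, target 22 not found

Binary search determines that 22 is not in the array after 3 comparisons. The search space was exhausted without finding the target.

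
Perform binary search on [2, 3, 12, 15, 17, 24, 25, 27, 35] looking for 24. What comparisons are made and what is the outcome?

Binary search for 24 in [2, 3, 12, 15, 17, 24, 25, 27, 35]:

lo=0, hi=8, mid=4, arr[mid]=17 -> 17 < 24, search right half
lo=5, hi=8, mid=6, arr[mid]=25 -> 25 > 24, search left half
lo=5, hi=5, mid=5, arr[mid]=24 -> Found target at index 5!

Binary search finds 24 at index 5 after 3 comparisons. The search repeatedly halves the search space by comparing with the middle element.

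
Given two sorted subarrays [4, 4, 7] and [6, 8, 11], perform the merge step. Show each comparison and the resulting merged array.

Merging process:

Compare 4 vs 6: take 4 from left. Merged: [4]
Compare 4 vs 6: take 4 from left. Merged: [4, 4]
Compare 7 vs 6: take 6 from right. Merged: [4, 4, 6]
Compare 7 vs 8: take 7 from left. Merged: [4, 4, 6, 7]
Append remaining from right: [8, 11]. Merged: [4, 4, 6, 7, 8, 11]

Final merged array: [4, 4, 6, 7, 8, 11]
Total comparisons: 4

The merged array is [4, 4, 6, 7, 8, 11], requiring 4 comparisons. The merge step runs in O(n) time where n is the total number of elements.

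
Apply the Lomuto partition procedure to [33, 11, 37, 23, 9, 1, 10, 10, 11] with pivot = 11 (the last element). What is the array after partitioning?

Lomuto partition with pivot = 11:

Initial array: [33, 11, 37, 23, 9, 1, 10, 10, 11]

arr[0]=33 > 11: no swap
arr[1]=11 <= 11: swap with position 0, array becomes [11, 33, 37, 23, 9, 1, 10, 10, 11]
arr[2]=37 > 11: no swap
arr[3]=23 > 11: no swap
arr[4]=9 <= 11: swap with position 1, array becomes [11, 9, 37, 23, 33, 1, 10, 10, 11]
arr[5]=1 <= 11: swap with position 2, array becomes [11, 9, 1, 23, 33, 37, 10, 10, 11]
arr[6]=10 <= 11: swap with position 3, array becomes [11, 9, 1, 10, 33, 37, 23, 10, 11]
arr[7]=10 <= 11: swap with position 4, array becomes [11, 9, 1, 10, 10, 37, 23, 33, 11]

Place pivot at position 5: [11, 9, 1, 10, 10, 11, 23, 33, 37]
Pivot position: 5

After partitioning with pivot 11, the array becomes [11, 9, 1, 10, 10, 11, 23, 33, 37]. The pivot is placed at index 5. All elements to the left of the pivot are <= 11, and all elements to the right are > 11.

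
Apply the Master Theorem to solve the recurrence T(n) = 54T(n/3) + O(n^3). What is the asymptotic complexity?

Master Theorem for T(n) = 54T(n/3) + O(n^3):

a = 54, b = 3, c = 3
log_b(a) = log_3(54) = 3.6309

Case 1: c = 3 < log_3(54) = 3.6309
T(n) = O(n^(log_3 54))

For T(n) = 54T(n/3) + O(n^3): log_3(54) = 3.6309. This is Case 1 of the Master Theorem (c < log_b(a), work dominated by leaves), giving O(n^(log_3 54)).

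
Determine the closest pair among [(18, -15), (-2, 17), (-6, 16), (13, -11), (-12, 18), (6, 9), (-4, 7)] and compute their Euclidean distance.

Computing all pairwise distances among 7 points:

d((18, -15), (-2, 17)) = 37.7359
d((18, -15), (-6, 16)) = 39.2046
d((18, -15), (13, -11)) = 6.4031
d((18, -15), (-12, 18)) = 44.5982
d((18, -15), (6, 9)) = 26.8328
d((18, -15), (-4, 7)) = 31.1127
d((-2, 17), (-6, 16)) = 4.1231 <-- minimum
d((-2, 17), (13, -11)) = 31.7648
d((-2, 17), (-12, 18)) = 10.0499
d((-2, 17), (6, 9)) = 11.3137
d((-2, 17), (-4, 7)) = 10.198
d((-6, 16), (13, -11)) = 33.0151
d((-6, 16), (-12, 18)) = 6.3246
d((-6, 16), (6, 9)) = 13.8924
d((-6, 16), (-4, 7)) = 9.2195
d((13, -11), (-12, 18)) = 38.2884
d((13, -11), (6, 9)) = 21.1896
d((13, -11), (-4, 7)) = 24.7588
d((-12, 18), (6, 9)) = 20.1246
d((-12, 18), (-4, 7)) = 13.6015
d((6, 9), (-4, 7)) = 10.198

Closest pair: (-2, 17) and (-6, 16) with distance 4.1231

The closest pair is (-2, 17) and (-6, 16) with Euclidean distance 4.1231. For 7 points, brute-force pairwise comparison is shown above. For large n, the divide-and-conquer algorithm (sort by x, recurse on halves, check the dividing strip) achieves O(n log n).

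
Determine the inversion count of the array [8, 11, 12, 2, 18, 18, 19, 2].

Finding inversions in [8, 11, 12, 2, 18, 18, 19, 2]:

(0, 3): arr[0]=8 > arr[3]=2
(0, 7): arr[0]=8 > arr[7]=2
(1, 3): arr[1]=11 > arr[3]=2
(1, 7): arr[1]=11 > arr[7]=2
(2, 3): arr[2]=12 > arr[3]=2
(2, 7): arr[2]=12 > arr[7]=2
(4, 7): arr[4]=18 > arr[7]=2
(5, 7): arr[5]=18 > arr[7]=2
(6, 7): arr[6]=19 > arr[7]=2

Total inversions: 9

The array has 9 inversion(s): (0,3), (0,7), (1,3), (1,7), (2,3), (2,7), (4,7), (5,7), (6,7). Each pair (i,j) satisfies i < j and arr[i] > arr[j].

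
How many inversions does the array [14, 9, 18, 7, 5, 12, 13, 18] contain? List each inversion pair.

Finding inversions in [14, 9, 18, 7, 5, 12, 13, 18]:

(0, 1): arr[0]=14 > arr[1]=9
(0, 3): arr[0]=14 > arr[3]=7
(0, 4): arr[0]=14 > arr[4]=5
(0, 5): arr[0]=14 > arr[5]=12
(0, 6): arr[0]=14 > arr[6]=13
(1, 3): arr[1]=9 > arr[3]=7
(1, 4): arr[1]=9 > arr[4]=5
(2, 3): arr[2]=18 > arr[3]=7
(2, 4): arr[2]=18 > arr[4]=5
(2, 5): arr[2]=18 > arr[5]=12
(2, 6): arr[2]=18 > arr[6]=13
(3, 4): arr[3]=7 > arr[4]=5

Total inversions: 12

The array has 12 inversion(s): (0,1), (0,3), (0,4), (0,5), (0,6), (1,3), (1,4), (2,3), (2,4), (2,5), (2,6), (3,4). Each pair (i,j) satisfies i < j and arr[i] > arr[j].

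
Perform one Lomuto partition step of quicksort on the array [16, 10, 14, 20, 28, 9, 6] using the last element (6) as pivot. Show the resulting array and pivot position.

Lomuto partition with pivot = 6:

Initial array: [16, 10, 14, 20, 28, 9, 6]

arr[0]=16 > 6: no swap
arr[1]=10 > 6: no swap
arr[2]=14 > 6: no swap
arr[3]=20 > 6: no swap
arr[4]=28 > 6: no swap
arr[5]=9 > 6: no swap

Place pivot at position 0: [6, 10, 14, 20, 28, 9, 16]
Pivot position: 0

After partitioning with pivot 6, the array becomes [6, 10, 14, 20, 28, 9, 16]. The pivot is placed at index 0. All elements to the left of the pivot are <= 6, and all elements to the right are > 6.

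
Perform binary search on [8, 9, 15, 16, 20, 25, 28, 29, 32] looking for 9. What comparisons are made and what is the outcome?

Binary search for 9 in [8, 9, 15, 16, 20, 25, 28, 29, 32]:

lo=0, hi=8, mid=4, arr[mid]=20 -> 20 > 9, search left half
lo=0, hi=3, mid=1, arr[mid]=9 -> Found target at index 1!

Binary search finds 9 at index 1 after 2 comparisons. The search repeatedly halves the search space by comparing with the middle element.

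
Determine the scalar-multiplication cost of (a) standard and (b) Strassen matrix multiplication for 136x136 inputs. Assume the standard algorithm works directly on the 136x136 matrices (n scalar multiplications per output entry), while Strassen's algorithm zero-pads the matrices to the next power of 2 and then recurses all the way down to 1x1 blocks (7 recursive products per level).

Matrix multiplication for 136x136 matrices:

Strassen's algorithm requires power-of-2 dimensions. Pad 136x136 to 256x256 (next power of 2).

Standard algorithm: 136^3 = 2515456 multiplications
Strassen's algorithm: 7^(log2(256)) = 7^8 = 5764801 multiplications
Difference: 2515456 - 5764801 = -3249345 (Strassen uses MORE here due to padding overhead — for small or just-over-power-of-2 n, padding can outweigh the per-level savings)

Standard: 2515456 multiplications (136^3). Strassen: 5764801 multiplications (7^8, after padding to 256x256). Strassen reduces 8 recursive multiplications to 7 at each level.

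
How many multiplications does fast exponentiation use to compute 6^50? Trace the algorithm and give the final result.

Computing 6^50 by squaring (build up from 6^1; each line after the first costs one multiplication):

6^1 = 6
6^2 = (6^1)^2 = 6^2 = 36
6^3 = 6 * 6^2 = 6 * 36 = 216
6^6 = (6^3)^2 = 216^2 = 46656
6^12 = (6^6)^2 = 46656^2 = 2176782336
6^24 = (6^12)^2 = 2176782336^2 = 4738381338321616896
6^25 = 6 * 6^24 = 6 * 4738381338321616896 = 28430288029929701376
6^50 = (6^25)^2 = 28430288029929701376^2 = 808281277464764060643139600456536293376

Result: 808281277464764060643139600456536293376
Multiplications needed: 7 (7 lines after 6^1)

6^50 = 808281277464764060643139600456536293376. Using exponentiation by squaring, this requires 7 multiplications. The key idea: if the exponent is even, square the half-power; if odd, multiply by the base once.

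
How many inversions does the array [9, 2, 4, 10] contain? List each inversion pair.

Finding inversions in [9, 2, 4, 10]:

(0, 1): arr[0]=9 > arr[1]=2
(0, 2): arr[0]=9 > arr[2]=4

Total inversions: 2

The array has 2 inversion(s): (0,1), (0,2). Each pair (i,j) satisfies i < j and arr[i] > arr[j].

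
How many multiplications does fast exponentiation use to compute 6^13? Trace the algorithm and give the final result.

Computing 6^13 by squaring (build up from 6^1; each line after the first costs one multiplication):

6^1 = 6
6^2 = (6^1)^2 = 6^2 = 36
6^3 = 6 * 6^2 = 6 * 36 = 216
6^6 = (6^3)^2 = 216^2 = 46656
6^12 = (6^6)^2 = 46656^2 = 2176782336
6^13 = 6 * 6^12 = 6 * 2176782336 = 13060694016

Result: 13060694016
Multiplications needed: 5 (5 lines after 6^1)

6^13 = 13060694016. Using exponentiation by squaring, this requires 5 multiplications. The key idea: if the exponent is even, square the half-power; if odd, multiply by the base once.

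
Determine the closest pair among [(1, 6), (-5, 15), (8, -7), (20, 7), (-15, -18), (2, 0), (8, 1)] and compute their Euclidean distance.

Computing all pairwise distances among 7 points:

d((1, 6), (-5, 15)) = 10.8167
d((1, 6), (8, -7)) = 14.7648
d((1, 6), (20, 7)) = 19.0263
d((1, 6), (-15, -18)) = 28.8444
d((1, 6), (2, 0)) = 6.0828 <-- minimum
d((1, 6), (8, 1)) = 8.6023
d((-5, 15), (8, -7)) = 25.5539
d((-5, 15), (20, 7)) = 26.2488
d((-5, 15), (-15, -18)) = 34.4819
d((-5, 15), (2, 0)) = 16.5529
d((-5, 15), (8, 1)) = 19.105
d((8, -7), (20, 7)) = 18.4391
d((8, -7), (-15, -18)) = 25.4951
d((8, -7), (2, 0)) = 9.2195
d((8, -7), (8, 1)) = 8.0
d((20, 7), (-15, -18)) = 43.0116
d((20, 7), (2, 0)) = 19.3132
d((20, 7), (8, 1)) = 13.4164
d((-15, -18), (2, 0)) = 24.7588
d((-15, -18), (8, 1)) = 29.8329
d((2, 0), (8, 1)) = 6.0828 <-- minimum

Minimum distance: 6.0828 (tie among 2 pairs: (1, 6) and (2, 0); (2, 0) and (8, 1))

The minimum Euclidean distance is 6.0828. There is a tie: 2 pairs achieve this minimum — (1, 6) and (2, 0); (2, 0) and (8, 1). Any of these is a valid closest pair. For 7 points, brute-force pairwise comparison is shown above. For large n, the divide-and-conquer algorithm (sort by x, recurse on halves, check the dividing strip) achieves O(n log n).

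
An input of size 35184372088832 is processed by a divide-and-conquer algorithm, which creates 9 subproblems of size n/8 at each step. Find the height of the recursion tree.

For divide and conquer with division factor 8:

Problem sizes at each level:
Level 0: 35184372088832
Level 1: 4398046511104
Level 2: 549755813888
Level 3: 68719476736
Level 4: 8589934592
Level 5: 1073741824
Level 6: 134217728
Level 7: 16777216
Level 8: 2097152
Level 9: 262144
Level 10: 32768
Level 11: 4096
Level 12: 512
Level 13: 64
Level 14: 8
Level 15: 1

The root is level 0 and the size-1 base case is level 15 (the tree spans levels 0 through 15, i.e. 16 levels counting the root), so the depth is the number of divisions: log_8(35184372088832) = 15

The recursion tree depth is log_8(35184372088832) = 15. At each level, the problem size is divided by 8, so it takes 15 divisions to reduce to a base case of size 1. The algorithm makes 9 recursive calls at each level.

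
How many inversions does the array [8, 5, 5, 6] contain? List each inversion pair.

Finding inversions in [8, 5, 5, 6]:

(0, 1): arr[0]=8 > arr[1]=5
(0, 2): arr[0]=8 > arr[2]=5
(0, 3): arr[0]=8 > arr[3]=6

Total inversions: 3

The array has 3 inversion(s): (0,1), (0,2), (0,3). Each pair (i,j) satisfies i < j and arr[i] > arr[j].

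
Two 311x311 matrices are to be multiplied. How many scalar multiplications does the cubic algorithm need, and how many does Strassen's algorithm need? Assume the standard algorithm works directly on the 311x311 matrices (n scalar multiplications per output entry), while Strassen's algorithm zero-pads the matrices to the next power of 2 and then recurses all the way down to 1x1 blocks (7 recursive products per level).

Matrix multiplication for 311x311 matrices:

Strassen's algorithm requires power-of-2 dimensions. Pad 311x311 to 512x512 (next power of 2).

Standard algorithm: 311^3 = 30080231 multiplications
Strassen's algorithm: 7^(log2(512)) = 7^9 = 40353607 multiplications
Difference: 30080231 - 40353607 = -10273376 (Strassen uses MORE here due to padding overhead — for small or just-over-power-of-2 n, padding can outweigh the per-level savings)

Standard: 30080231 multiplications (311^3). Strassen: 40353607 multiplications (7^9, after padding to 512x512). Strassen reduces 8 recursive multiplications to 7 at each level.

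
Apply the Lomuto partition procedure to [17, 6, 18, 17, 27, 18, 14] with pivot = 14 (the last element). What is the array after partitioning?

Lomuto partition with pivot = 14:

Initial array: [17, 6, 18, 17, 27, 18, 14]

arr[0]=17 > 14: no swap
arr[1]=6 <= 14: swap with position 0, array becomes [6, 17, 18, 17, 27, 18, 14]
arr[2]=18 > 14: no swap
arr[3]=17 > 14: no swap
arr[4]=27 > 14: no swap
arr[5]=18 > 14: no swap

Place pivot at position 1: [6, 14, 18, 17, 27, 18, 17]
Pivot position: 1

After partitioning with pivot 14, the array becomes [6, 14, 18, 17, 27, 18, 17]. The pivot is placed at index 1. All elements to the left of the pivot are <= 14, and all elements to the right are > 14.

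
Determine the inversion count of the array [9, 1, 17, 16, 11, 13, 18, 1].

Finding inversions in [9, 1, 17, 16, 11, 13, 18, 1]:

(0, 1): arr[0]=9 > arr[1]=1
(0, 7): arr[0]=9 > arr[7]=1
(2, 3): arr[2]=17 > arr[3]=16
(2, 4): arr[2]=17 > arr[4]=11
(2, 5): arr[2]=17 > arr[5]=13
(2, 7): arr[2]=17 > arr[7]=1
(3, 4): arr[3]=16 > arr[4]=11
(3, 5): arr[3]=16 > arr[5]=13
(3, 7): arr[3]=16 > arr[7]=1
(4, 7): arr[4]=11 > arr[7]=1
(5, 7): arr[5]=13 > arr[7]=1
(6, 7): arr[6]=18 > arr[7]=1

Total inversions: 12

The array has 12 inversion(s): (0,1), (0,7), (2,3), (2,4), (2,5), (2,7), (3,4), (3,5), (3,7), (4,7), (5,7), (6,7). Each pair (i,j) satisfies i < j and arr[i] > arr[j].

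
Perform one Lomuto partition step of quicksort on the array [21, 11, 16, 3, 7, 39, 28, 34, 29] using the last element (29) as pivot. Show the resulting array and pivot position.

Lomuto partition with pivot = 29:

Initial array: [21, 11, 16, 3, 7, 39, 28, 34, 29]

arr[0]=21 <= 29: swap with position 0, array becomes [21, 11, 16, 3, 7, 39, 28, 34, 29]
arr[1]=11 <= 29: swap with position 1, array becomes [21, 11, 16, 3, 7, 39, 28, 34, 29]
arr[2]=16 <= 29: swap with position 2, array becomes [21, 11, 16, 3, 7, 39, 28, 34, 29]
arr[3]=3 <= 29: swap with position 3, array becomes [21, 11, 16, 3, 7, 39, 28, 34, 29]
arr[4]=7 <= 29: swap with position 4, array becomes [21, 11, 16, 3, 7, 39, 28, 34, 29]
arr[5]=39 > 29: no swap
arr[6]=28 <= 29: swap with position 5, array becomes [21, 11, 16, 3, 7, 28, 39, 34, 29]
arr[7]=34 > 29: no swap

Place pivot at position 6: [21, 11, 16, 3, 7, 28, 29, 34, 39]
Pivot position: 6

After partitioning with pivot 29, the array becomes [21, 11, 16, 3, 7, 28, 29, 34, 39]. The pivot is placed at index 6. All elements to the left of the pivot are <= 29, and all elements to the right are > 29.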